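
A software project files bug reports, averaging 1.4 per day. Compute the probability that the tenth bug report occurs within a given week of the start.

0.5168

Over the interval, μ = 1.4 × 7 = 9.8 (a week = 7 days).
The tenth arrival falls in the interval iff at least 10 events occur there: P(S_10 ≤ t) = P(N ≥ 10) = 1 − P(N ≤ 9) ≈ 0.5168.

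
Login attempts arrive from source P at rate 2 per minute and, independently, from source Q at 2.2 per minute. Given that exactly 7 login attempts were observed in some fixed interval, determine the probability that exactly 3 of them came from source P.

0.2845

Given the total, each event is independently from source P with probability p = λ_P/(λ_P+λ_Q) = 2/4.2 ≈ 0.4762.
So K ~ Binomial(7, 2/4.2): P(K = 3) = C(7,3) · (2/4.2)^3 · (2.2/4.2)^4 ≈ 0.2845.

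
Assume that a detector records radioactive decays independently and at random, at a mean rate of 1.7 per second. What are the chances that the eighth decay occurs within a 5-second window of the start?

Over the interval, μ = 1.7 × 5 = 8.5 (a 5-second window = 5 seconds).
The eighth arrival falls in the interval iff at least 8 events occur there: P(S_8 ≤ t) = P(N ≥ 8) = 1 − P(N ≤ 7) ≈ 0.6144.

0.6144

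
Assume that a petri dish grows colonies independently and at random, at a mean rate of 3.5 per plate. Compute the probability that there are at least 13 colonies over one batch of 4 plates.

0.6415

Over the interval, μ = 3.5 × 4 = 14 (a batch of 4 plates = 4 plates).
P(N ≥ 13) = 1 − P(N ≤ 12) = 1 − Σ_{j=0}^{12} e^(−μ) μ^j/j! ≈ 0.6415.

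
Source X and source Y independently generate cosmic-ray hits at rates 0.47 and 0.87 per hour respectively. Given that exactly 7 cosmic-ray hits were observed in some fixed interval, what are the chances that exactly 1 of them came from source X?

0.1839

Given the total, each event is independently from source X with probability p = λ_X/(λ_X+λ_Y) = 0.47/1.34 ≈ 0.3507.
So K ~ Binomial(7, 0.47/1.34): P(K = 1) = C(7,1) · (0.47/1.34)^1 · (0.87/1.34)^6 ≈ 0.1839.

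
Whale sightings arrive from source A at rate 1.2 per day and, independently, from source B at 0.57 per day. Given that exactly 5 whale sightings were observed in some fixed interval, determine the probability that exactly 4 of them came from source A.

Given the total, each event is independently from source A with probability p = λ_A/(λ_A+λ_B) = 1.2/1.77 ≈ 0.6780.
So K ~ Binomial(5, 1.2/1.77): P(K = 4) = C(5,4) · (1.2/1.77)^4 · (0.57/1.77)^1 ≈ 0.3402.

0.3402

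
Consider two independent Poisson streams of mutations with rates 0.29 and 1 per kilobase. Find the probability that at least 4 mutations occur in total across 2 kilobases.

Independent Poisson processes superpose: combined rate λ = 0.29 + 1 = 1.29 per kilobase.
Over the interval, μ = 1.29 × 2 = 2.58 (2 kilobases).
P(N ≥ 4) = 1 − P(N ≤ 3) ≈ 0.2597.

0.2597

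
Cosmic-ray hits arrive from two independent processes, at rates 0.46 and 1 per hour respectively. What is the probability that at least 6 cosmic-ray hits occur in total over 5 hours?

Independent Poisson processes superpose: combined rate λ = 0.46 + 1 = 1.46 per hour.
Over the interval, μ = 1.46 × 5 = 7.3 (5 hours).
P(N ≥ 6) = 1 − P(N ≤ 5) ≈ 0.7360.

0.7360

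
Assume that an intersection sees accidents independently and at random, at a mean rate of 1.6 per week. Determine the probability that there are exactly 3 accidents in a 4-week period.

Over the interval, μ = 1.6 × 4 = 6.4 (a 4-week period = 4 weeks).
P(N = 3) = e^(−μ) μ^3/3! = e^(−6.4) · 6.4^3/6 ≈ 0.0726.

0.0726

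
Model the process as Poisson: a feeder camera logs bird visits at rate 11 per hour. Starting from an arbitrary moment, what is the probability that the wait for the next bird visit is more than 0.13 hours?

The wait for the next event is exponential with rate λ = 11 per hour.
P(T > 0.13) = e^(−λt) = e^(−11 × 0.13) = e^(−1.43) ≈ 0.2393.

0.2393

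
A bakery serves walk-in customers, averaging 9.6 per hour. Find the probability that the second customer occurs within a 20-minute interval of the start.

Over the interval, μ = 9.6 × 1/3 = 3.2 (a 20-minute interval = 1/3 hours).
The second arrival falls in the interval iff at least 2 events occur there: P(S_2 ≤ t) = P(N ≥ 2) = 1 − P(N ≤ 1) ≈ 0.8288.

0.8288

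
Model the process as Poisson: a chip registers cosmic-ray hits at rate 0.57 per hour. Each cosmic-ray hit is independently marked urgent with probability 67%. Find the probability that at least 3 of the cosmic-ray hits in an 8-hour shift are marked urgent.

0.5891

Thinning: the cosmic-ray hits that are marked urgent themselves form a Poisson process with rate 0.67 × 0.57 = 0.3819 per hour.
Over the interval, μ = 0.3819 × 8 = 3.0552 (an 8-hour shift = 8 hours).
P(N ≥ 3) = 1 − P(N ≤ 2) ≈ 0.5891.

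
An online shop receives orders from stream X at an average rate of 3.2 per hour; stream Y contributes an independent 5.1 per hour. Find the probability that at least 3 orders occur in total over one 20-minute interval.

Independent Poisson processes superpose: combined rate λ = 3.2 + 5.1 = 8.3 per hour.
Over the interval, μ = 8.3 × 1/3 ≈ 2.76667 (a 20-minute interval = 1/3 hours).
P(N ≥ 3) = 1 − P(N ≤ 2) ≈ 0.5226.

0.5226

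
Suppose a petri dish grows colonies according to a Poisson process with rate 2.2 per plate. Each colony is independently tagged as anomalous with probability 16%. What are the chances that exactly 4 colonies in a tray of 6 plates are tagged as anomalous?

0.1003

Thinning: the colonies that are tagged as anomalous themselves form a Poisson process with rate 0.16 × 2.2 = 0.352 per plate.
Over the interval, μ = 0.352 × 6 = 2.112 (a tray of 6 plates = 6 plates).
P(N = 4) = e^(−2.112) · 2.112^4/4! ≈ 0.1003.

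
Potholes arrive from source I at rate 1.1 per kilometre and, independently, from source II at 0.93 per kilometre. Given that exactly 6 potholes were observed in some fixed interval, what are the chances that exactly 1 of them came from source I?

0.0656

Given the total, each event is independently from source I with probability p = λ_I/(λ_I+λ_II) = 1.1/2.03 ≈ 0.5419.
So K ~ Binomial(6, 1.1/2.03): P(K = 1) = C(6,1) · (1.1/2.03)^1 · (0.93/2.03)^5 ≈ 0.0656.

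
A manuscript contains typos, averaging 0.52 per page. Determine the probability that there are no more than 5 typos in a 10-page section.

Over the interval, μ = 0.52 × 10 = 5.2 (a 10-page section = 10 pages).
P(N ≤ 5) = Σ_{j=0}^{5} e^(−μ) μ^j/j! ≈ 0.5809.

0.5809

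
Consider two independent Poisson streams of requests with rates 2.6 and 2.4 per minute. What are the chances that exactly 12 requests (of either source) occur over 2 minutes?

0.0948

Independent Poisson processes superpose: combined rate λ = 2.6 + 2.4 = 5 per minute.
Over the interval, μ = 5 × 2 = 10 (2 minutes).
P(N = 12) = e^(−10) · 10^12/12! ≈ 0.0948.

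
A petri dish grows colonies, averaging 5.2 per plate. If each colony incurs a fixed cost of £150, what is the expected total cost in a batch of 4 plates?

E[N] = 5.2 × 4 = 20.8 (a batch of 4 plates = 4 plates); E[cost] = 20.8 × £150 = £3120.

£3120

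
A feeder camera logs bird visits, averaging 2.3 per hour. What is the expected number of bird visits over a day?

55.2

E[N] = λt = 2.3 × 24 = 55.2 (a day = 24 hours).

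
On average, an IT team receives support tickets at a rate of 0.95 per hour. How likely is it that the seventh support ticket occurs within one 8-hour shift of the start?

Over the interval, μ = 0.95 × 8 = 7.6 (an 8-hour shift = 8 hours).
The seventh arrival falls in the interval iff at least 7 events occur there: P(S_7 ≤ t) = P(N ≥ 7) = 1 − P(N ≤ 6) ≈ 0.6354.

0.6354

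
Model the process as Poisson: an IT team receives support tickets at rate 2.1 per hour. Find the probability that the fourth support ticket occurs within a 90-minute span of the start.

Over the interval, μ = 2.1 × 1.5 = 3.15 (a 90-minute span = 1.5 hours).
The fourth arrival falls in the interval iff at least 4 events occur there: P(S_4 ≤ t) = P(N ≥ 4) = 1 − P(N ≤ 3) ≈ 0.3863.

0.3863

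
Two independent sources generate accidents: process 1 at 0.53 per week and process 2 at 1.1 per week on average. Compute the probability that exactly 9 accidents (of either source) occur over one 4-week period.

0.0865

Independent Poisson processes superpose: combined rate λ = 0.53 + 1.1 = 1.63 per week.
Over the interval, μ = 1.63 × 4 = 6.52 (a 4-week period = 4 weeks).
P(N = 9) = e^(−6.52) · 6.52^9/9! ≈ 0.0865.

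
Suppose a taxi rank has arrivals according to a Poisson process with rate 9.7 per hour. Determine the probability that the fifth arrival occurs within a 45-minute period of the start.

0.8507

Over the interval, μ = 9.7 × 0.75 = 7.275 (a 45-minute period = 0.75 hours).
The fifth arrival falls in the interval iff at least 5 events occur there: P(S_5 ≤ t) = P(N ≥ 5) = 1 − P(N ≤ 4) ≈ 0.8507.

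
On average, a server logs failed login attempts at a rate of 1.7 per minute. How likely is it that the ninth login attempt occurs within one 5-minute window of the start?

Over the interval, μ = 1.7 × 5 = 8.5 (a 5-minute window = 5 minutes).
The ninth arrival falls in the interval iff at least 9 events occur there: P(S_9 ≤ t) = P(N ≥ 9) = 1 − P(N ≤ 8) ≈ 0.4769.

0.4769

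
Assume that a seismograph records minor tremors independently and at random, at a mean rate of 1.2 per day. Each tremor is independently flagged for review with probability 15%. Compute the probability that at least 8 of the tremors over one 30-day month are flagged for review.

Thinning: the tremors that are flagged for review themselves form a Poisson process with rate 0.15 × 1.2 = 0.18 per day.
Over the interval, μ = 0.18 × 30 = 5.4 (a 30-day month = 30 days).
P(N ≥ 8) = 1 − P(N ≤ 7) ≈ 0.1783.

0.1783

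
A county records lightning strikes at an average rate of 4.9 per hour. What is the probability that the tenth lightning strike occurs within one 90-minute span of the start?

Over the interval, μ = 4.9 × 1.5 = 7.35 (a 90-minute span = 1.5 hours).
The tenth arrival falls in the interval iff at least 10 events occur there: P(S_10 ≤ t) = P(N ≥ 10) = 1 − P(N ≤ 9) ≈ 0.2067.

0.2067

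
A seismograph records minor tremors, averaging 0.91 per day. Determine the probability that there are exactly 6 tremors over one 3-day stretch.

Over the interval, μ = 0.91 × 3 = 2.73 (a 3-day stretch = 3 days).
P(N = 6) = e^(−μ) μ^6/6! = e^(−2.73) · 2.73^6/720 ≈ 0.0375.

0.0375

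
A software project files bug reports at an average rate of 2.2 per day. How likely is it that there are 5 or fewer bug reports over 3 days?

Over the interval, μ = 2.2 × 3 = 6.6 (3 days).
P(N ≤ 5) = Σ_{j=0}^{5} e^(−μ) μ^j/j! ≈ 0.3547.

0.3547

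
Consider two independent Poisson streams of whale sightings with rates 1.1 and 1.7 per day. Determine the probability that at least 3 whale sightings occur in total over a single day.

0.5305

Independent Poisson processes superpose: combined rate λ = 1.1 + 1.7 = 2.8 per day.
So μ = 2.8.
P(N ≥ 3) = 1 − P(N ≤ 2) ≈ 0.5305.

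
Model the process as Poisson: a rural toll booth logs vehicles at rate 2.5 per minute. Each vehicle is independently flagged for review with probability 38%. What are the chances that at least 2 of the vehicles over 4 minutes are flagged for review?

Thinning: the vehicles that are flagged for review themselves form a Poisson process with rate 0.38 × 2.5 = 0.95 per minute.
Over the interval, μ = 0.95 × 4 = 3.8 (4 minutes).
P(N ≥ 2) = 1 − P(N ≤ 1) ≈ 0.8926.

0.8926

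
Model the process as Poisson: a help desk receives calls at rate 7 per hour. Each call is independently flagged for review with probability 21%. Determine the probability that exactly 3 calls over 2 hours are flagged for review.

0.2239

Thinning: the calls that are flagged for review themselves form a Poisson process with rate 0.21 × 7 = 1.47 per hour.
Over the interval, μ = 1.47 × 2 = 2.94 (2 hours).
P(N = 3) = e^(−2.94) · 2.94^3/3! ≈ 0.2239.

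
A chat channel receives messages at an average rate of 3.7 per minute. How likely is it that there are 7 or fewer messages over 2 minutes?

Over the interval, μ = 3.7 × 2 = 7.4 (2 minutes).
P(N ≤ 7) = Σ_{j=0}^{7} e^(−μ) μ^j/j! ≈ 0.5393.

0.5393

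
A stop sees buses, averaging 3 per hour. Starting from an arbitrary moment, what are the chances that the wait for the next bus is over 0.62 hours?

0.1557

The wait for the next event is exponential with rate λ = 3 per hour.
P(T > 0.62) = e^(−λt) = e^(−3 × 0.62) = e^(−1.86) ≈ 0.1557.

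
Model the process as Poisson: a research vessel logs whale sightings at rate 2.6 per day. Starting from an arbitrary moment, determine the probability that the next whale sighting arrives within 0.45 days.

Inter-arrival times are exponential with rate λ = 2.6 per day.
P(T ≤ 0.45) = 1 − e^(−λt) = 1 − e^(−2.6 × 0.45) = 1 − e^(−1.17) ≈ 0.6896.

0.6896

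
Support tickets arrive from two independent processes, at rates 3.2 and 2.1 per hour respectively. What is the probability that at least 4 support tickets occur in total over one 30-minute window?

Independent Poisson processes superpose: combined rate λ = 3.2 + 2.1 = 5.3 per hour.
Over the interval, μ = 5.3 × 0.5 = 2.65 (a 30-minute window = 0.5 hours).
P(N ≥ 4) = 1 − P(N ≤ 3) ≈ 0.2749.

0.2749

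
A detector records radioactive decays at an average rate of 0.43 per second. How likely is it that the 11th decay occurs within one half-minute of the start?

0.7396

Over the interval, μ = 0.43 × 30 = 12.9 (a half-minute = 30 seconds).
The 11th arrival falls in the interval iff at least 11 events occur there: P(S_11 ≤ t) = P(N ≥ 11) = 1 − P(N ≤ 10) ≈ 0.7396.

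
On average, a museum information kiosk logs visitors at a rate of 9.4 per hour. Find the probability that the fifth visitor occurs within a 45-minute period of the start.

0.8315

Over the interval, μ = 9.4 × 0.75 = 7.05 (a 45-minute period = 0.75 hours).
The fifth arrival falls in the interval iff at least 5 events occur there: P(S_5 ≤ t) = P(N ≥ 5) = 1 − P(N ≤ 4) ≈ 0.8315.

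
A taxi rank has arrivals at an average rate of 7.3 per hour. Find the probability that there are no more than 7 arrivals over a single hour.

With mean μ = 7.3 per hour,
P(N ≤ 7) = Σ_{j=0}^{7} e^(−μ) μ^j/j! ≈ 0.5541.

0.5541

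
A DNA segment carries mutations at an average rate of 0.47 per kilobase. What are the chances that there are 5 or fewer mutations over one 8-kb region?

Over the interval, μ = 0.47 × 8 = 3.76 (an 8-kb region = 8 kilobases).
P(N ≤ 5) = Σ_{j=0}^{5} e^(−μ) μ^j/j! ≈ 0.8214.

0.8214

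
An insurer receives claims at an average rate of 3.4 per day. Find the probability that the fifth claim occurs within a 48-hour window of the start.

Over the interval, μ = 3.4 × 2 = 6.8 (a 48-hour window = 2 days).
The fifth arrival falls in the interval iff at least 5 events occur there: P(S_5 ≤ t) = P(N ≥ 5) = 1 − P(N ≤ 4) ≈ 0.8080.

0.8080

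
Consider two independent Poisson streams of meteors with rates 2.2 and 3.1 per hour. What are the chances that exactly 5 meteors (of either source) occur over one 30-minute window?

0.0769

Independent Poisson processes superpose: combined rate λ = 2.2 + 3.1 = 5.3 per hour.
Over the interval, μ = 5.3 × 0.5 = 2.65 (a 30-minute window = 0.5 hours).
P(N = 5) = e^(−2.65) · 2.65^5/5! ≈ 0.0769.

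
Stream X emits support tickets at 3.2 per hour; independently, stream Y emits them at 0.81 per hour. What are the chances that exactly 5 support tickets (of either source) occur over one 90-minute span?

0.1602

Independent Poisson processes superpose: combined rate λ = 3.2 + 0.81 = 4.01 per hour.
Over the interval, μ = 4.01 × 1.5 = 6.015 (a 90-minute span = 1.5 hours).
P(N = 5) = e^(−6.015) · 6.015^5/5! ≈ 0.1602.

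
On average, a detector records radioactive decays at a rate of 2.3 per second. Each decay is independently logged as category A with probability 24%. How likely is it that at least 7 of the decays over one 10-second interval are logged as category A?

0.3171

Thinning: the decays that are logged as category A themselves form a Poisson process with rate 0.24 × 2.3 = 0.552 per second.
Over the interval, μ = 0.552 × 10 = 5.52 (a 10-second interval = 10 seconds).
P(N ≥ 7) = 1 − P(N ≤ 6) ≈ 0.3171.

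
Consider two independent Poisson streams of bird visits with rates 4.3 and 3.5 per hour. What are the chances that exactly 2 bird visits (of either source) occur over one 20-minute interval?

0.2510

Independent Poisson processes superpose: combined rate λ = 4.3 + 3.5 = 7.8 per hour.
Over the interval, μ = 7.8 × 1/3 = 2.6 (a 20-minute interval = 1/3 hours).
P(N = 2) = e^(−2.6) · 2.6^2/2! ≈ 0.2510.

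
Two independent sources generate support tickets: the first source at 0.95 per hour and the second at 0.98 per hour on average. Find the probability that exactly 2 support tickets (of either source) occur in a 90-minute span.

Independent Poisson processes superpose: combined rate λ = 0.95 + 0.98 = 1.93 per hour.
Over the interval, μ = 1.93 × 1.5 = 2.895 (a 90-minute span = 1.5 hours).
P(N = 2) = e^(−2.895) · 2.895^2/2! ≈ 0.2317.

0.2317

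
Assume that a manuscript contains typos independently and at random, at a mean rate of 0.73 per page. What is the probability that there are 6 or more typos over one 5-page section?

Over the interval, μ = 0.73 × 5 = 3.65 (a 5-page section = 5 pages).
P(N ≥ 6) = 1 − P(N ≤ 5) = 1 − Σ_{j=0}^{5} e^(−μ) μ^j/j! ≈ 0.1628.

0.1628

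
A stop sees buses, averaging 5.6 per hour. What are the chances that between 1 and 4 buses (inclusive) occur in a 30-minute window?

Over the interval, μ = 5.6 × 0.5 = 2.8 (a 30-minute window = 0.5 hours).
P(1 ≤ N ≤ 4) = Σ_{j=1}^{4} e^(−2.8) · 2.8^j/j! ≈ 0.7869.

0.7869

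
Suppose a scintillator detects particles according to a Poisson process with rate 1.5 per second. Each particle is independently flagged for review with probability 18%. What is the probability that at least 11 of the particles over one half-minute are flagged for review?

0.1942

Thinning: the particles that are flagged for review themselves form a Poisson process with rate 0.18 × 1.5 = 0.27 per second.
Over the interval, μ = 0.27 × 30 = 8.1 (a half-minute = 30 seconds).
P(N ≥ 11) = 1 − P(N ≤ 10) ≈ 0.1942.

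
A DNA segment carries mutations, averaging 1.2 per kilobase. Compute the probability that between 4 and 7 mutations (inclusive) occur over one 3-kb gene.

Over the interval, μ = 1.2 × 3 = 3.6 (a 3-kb gene = 3 kilobases).
P(4 ≤ N ≤ 7) = Σ_{j=4}^{7} e^(−3.6) · 3.6^j/j! ≈ 0.4540.

0.4540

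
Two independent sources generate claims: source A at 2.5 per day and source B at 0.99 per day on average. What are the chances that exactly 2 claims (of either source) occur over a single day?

Independent Poisson processes superpose: combined rate λ = 2.5 + 0.99 = 3.49 per day.
So μ = 3.49.
P(N = 2) = e^(−3.49) · 3.49^2/2! ≈ 0.1858.

0.1858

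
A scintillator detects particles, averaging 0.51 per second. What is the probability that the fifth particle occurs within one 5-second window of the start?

0.1156

Over the interval, μ = 0.51 × 5 = 2.55 (a 5-second window = 5 seconds).
The fifth arrival falls in the interval iff at least 5 events occur there: P(S_5 ≤ t) = P(N ≥ 5) = 1 − P(N ≤ 4) ≈ 0.1156.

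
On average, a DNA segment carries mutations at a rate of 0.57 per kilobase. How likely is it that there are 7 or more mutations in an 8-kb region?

0.1767

Over the interval, μ = 0.57 × 8 = 4.56 (an 8-kb region = 8 kilobases).
P(N ≥ 7) = 1 − P(N ≤ 6) = 1 − Σ_{j=0}^{6} e^(−μ) μ^j/j! ≈ 0.1767.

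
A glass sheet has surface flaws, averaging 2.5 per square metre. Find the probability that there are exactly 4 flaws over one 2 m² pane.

0.1755

Over the interval, μ = 2.5 × 2 = 5 (a 2 m² pane = 2 square metres).
P(N = 4) = e^(−μ) μ^4/4! = e^(−5) · 5^4/24 ≈ 0.1755.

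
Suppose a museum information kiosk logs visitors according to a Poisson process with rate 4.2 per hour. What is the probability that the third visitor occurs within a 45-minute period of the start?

0.6096

Over the interval, μ = 4.2 × 0.75 = 3.15 (a 45-minute period = 0.75 hours).
The third arrival falls in the interval iff at least 3 events occur there: P(S_3 ≤ t) = P(N ≥ 3) = 1 − P(N ≤ 2) ≈ 0.6096.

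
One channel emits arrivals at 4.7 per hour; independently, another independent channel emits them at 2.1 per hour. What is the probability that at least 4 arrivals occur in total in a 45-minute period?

0.7487

Independent Poisson processes superpose: combined rate λ = 4.7 + 2.1 = 6.8 per hour.
Over the interval, μ = 6.8 × 0.75 = 5.1 (a 45-minute period = 0.75 hours).
P(N ≥ 4) = 1 − P(N ≤ 3) ≈ 0.7487.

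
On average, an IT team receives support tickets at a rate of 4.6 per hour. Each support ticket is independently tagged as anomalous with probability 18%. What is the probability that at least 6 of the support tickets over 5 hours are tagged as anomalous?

0.2371

Thinning: the support tickets that are tagged as anomalous themselves form a Poisson process with rate 0.18 × 4.6 = 0.828 per hour.
Over the interval, μ = 0.828 × 5 = 4.14 (5 hours).
P(N ≥ 6) = 1 − P(N ≤ 5) ≈ 0.2371.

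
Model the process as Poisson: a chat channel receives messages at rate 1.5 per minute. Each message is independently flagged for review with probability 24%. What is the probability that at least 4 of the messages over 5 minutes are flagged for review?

Thinning: the messages that are flagged for review themselves form a Poisson process with rate 0.24 × 1.5 = 0.36 per minute.
Over the interval, μ = 0.36 × 5 = 1.8 (5 minutes).
P(N ≥ 4) = 1 − P(N ≤ 3) ≈ 0.1087.

0.1087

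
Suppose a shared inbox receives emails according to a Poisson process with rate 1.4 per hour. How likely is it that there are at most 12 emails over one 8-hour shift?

0.6666

Over the interval, μ = 1.4 × 8 = 11.2 (an 8-hour shift = 8 hours).
P(N ≤ 12) = Σ_{j=0}^{12} e^(−μ) μ^j/j! ≈ 0.6666.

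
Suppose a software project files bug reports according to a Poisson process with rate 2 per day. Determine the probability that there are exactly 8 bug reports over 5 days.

0.1126

Over the interval, μ = 2 × 5 = 10 (5 days).
P(N = 8) = e^(−μ) μ^8/8! = e^(−10) · 10^8/40320 ≈ 0.1126.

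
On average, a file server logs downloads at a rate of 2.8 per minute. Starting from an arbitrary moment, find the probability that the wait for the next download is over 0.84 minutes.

The wait for the next event is exponential with rate λ = 2.8 per minute.
P(T > 0.84) = e^(−λt) = e^(−2.8 × 0.84) = e^(−2.352) ≈ 0.0952.

0.0952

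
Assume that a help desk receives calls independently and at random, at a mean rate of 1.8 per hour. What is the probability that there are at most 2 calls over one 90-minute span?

Over the interval, μ = 1.8 × 1.5 = 2.7 (a 90-minute span = 1.5 hours).
P(N ≤ 2) = Σ_{j=0}^{2} e^(−μ) μ^j/j! ≈ 0.4936.

0.4936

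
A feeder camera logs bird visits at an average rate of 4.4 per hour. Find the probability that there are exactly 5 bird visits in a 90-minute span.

0.1420

Over the interval, μ = 4.4 × 1.5 = 6.6 (a 90-minute span = 1.5 hours).
P(N = 5) = e^(−μ) μ^5/5! = e^(−6.6) · 6.6^5/120 ≈ 0.1420.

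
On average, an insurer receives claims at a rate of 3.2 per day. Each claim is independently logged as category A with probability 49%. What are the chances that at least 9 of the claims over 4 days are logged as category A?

Thinning: the claims that are logged as category A themselves form a Poisson process with rate 0.49 × 3.2 = 1.568 per day.
Over the interval, μ = 1.568 × 4 = 6.272 (4 days).
P(N ≥ 9) = 1 − P(N ≤ 8) ≈ 0.1821.

0.1821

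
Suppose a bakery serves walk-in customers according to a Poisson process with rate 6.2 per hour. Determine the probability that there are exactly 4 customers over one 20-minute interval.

Over the interval, μ = 6.2 × 1/3 ≈ 2.06667 (a 20-minute interval = 1/3 hours).
P(N = 4) = e^(−μ) μ^4/4! = e^(−2.06667) · 2.06667^4/24 ≈ 0.0962.

0.0962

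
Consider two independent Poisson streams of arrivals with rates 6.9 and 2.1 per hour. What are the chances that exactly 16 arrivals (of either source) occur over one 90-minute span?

Independent Poisson processes superpose: combined rate λ = 6.9 + 2.1 = 9 per hour.
Over the interval, μ = 9 × 1.5 = 13.5 (a 90-minute span = 1.5 hours).
P(N = 16) = e^(−13.5) · 13.5^16/16! ≈ 0.0798.

0.0798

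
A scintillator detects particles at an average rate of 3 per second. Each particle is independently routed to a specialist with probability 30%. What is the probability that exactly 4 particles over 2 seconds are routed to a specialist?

Thinning: the particles that are routed to a specialist themselves form a Poisson process with rate 0.3 × 3 = 0.9 per second.
Over the interval, μ = 0.9 × 2 = 1.8 (2 seconds).
P(N = 4) = e^(−1.8) · 1.8^4/4! ≈ 0.0723.

0.0723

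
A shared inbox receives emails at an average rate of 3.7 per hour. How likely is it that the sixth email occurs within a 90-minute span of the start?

0.4796

Over the interval, μ = 3.7 × 1.5 = 5.55 (a 90-minute span = 1.5 hours).
The sixth arrival falls in the interval iff at least 6 events occur there: P(S_6 ≤ t) = P(N ≥ 6) = 1 − P(N ≤ 5) ≈ 0.4796.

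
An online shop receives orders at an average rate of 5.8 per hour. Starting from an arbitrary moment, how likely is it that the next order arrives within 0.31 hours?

0.8344

Inter-arrival times are exponential with rate λ = 5.8 per hour.
P(T ≤ 0.31) = 1 − e^(−λt) = 1 − e^(−5.8 × 0.31) = 1 − e^(−1.798) ≈ 0.8344.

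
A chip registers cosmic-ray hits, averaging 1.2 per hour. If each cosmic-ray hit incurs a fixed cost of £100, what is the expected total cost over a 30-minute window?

£60

E[N] = 1.2 × 0.5 = 0.6 (a 30-minute window = 0.5 hours); E[cost] = 0.6 × £100 = £60.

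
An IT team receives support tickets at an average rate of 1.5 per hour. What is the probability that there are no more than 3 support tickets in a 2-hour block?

Over the interval, μ = 1.5 × 2 = 3 (a 2-hour block = 2 hours).
P(N ≤ 3) = Σ_{j=0}^{3} e^(−μ) μ^j/j! ≈ 0.6472.

0.6472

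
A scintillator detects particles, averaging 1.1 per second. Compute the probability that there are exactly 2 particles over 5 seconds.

Over the interval, μ = 1.1 × 5 = 5.5 (5 seconds).
P(N = 2) = e^(−μ) μ^2/2! = e^(−5.5) · 5.5^2/2 ≈ 0.0618.

0.0618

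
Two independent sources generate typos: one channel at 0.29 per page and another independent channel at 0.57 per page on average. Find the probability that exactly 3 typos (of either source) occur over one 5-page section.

0.1798

Independent Poisson processes superpose: combined rate λ = 0.29 + 0.57 = 0.86 per page.
Over the interval, μ = 0.86 × 5 = 4.3 (a 5-page section = 5 pages).
P(N = 3) = e^(−4.3) · 4.3^3/3! ≈ 0.1798.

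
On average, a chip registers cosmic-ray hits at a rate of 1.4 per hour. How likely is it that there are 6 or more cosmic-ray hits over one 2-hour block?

Over the interval, μ = 1.4 × 2 = 2.8 (a 2-hour block = 2 hours).
P(N ≥ 6) = 1 − P(N ≤ 5) = 1 − Σ_{j=0}^{5} e^(−μ) μ^j/j! ≈ 0.0651.

0.0651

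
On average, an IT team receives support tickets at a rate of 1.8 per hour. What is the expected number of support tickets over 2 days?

86.4

E[N] = λt = 1.8 × 48 = 86.4 (2 days = 48 hours).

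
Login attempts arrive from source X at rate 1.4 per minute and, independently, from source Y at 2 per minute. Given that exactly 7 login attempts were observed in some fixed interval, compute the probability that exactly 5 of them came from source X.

Given the total, each event is independently from source X with probability p = λ_X/(λ_X+λ_Y) = 1.4/3.4 ≈ 0.4118.
So K ~ Binomial(7, 1.4/3.4): P(K = 5) = C(7,5) · (1.4/3.4)^5 · (2/3.4)^2 ≈ 0.0860.

0.0860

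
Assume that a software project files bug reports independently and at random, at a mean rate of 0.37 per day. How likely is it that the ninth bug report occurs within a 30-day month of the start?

0.7768

Over the interval, μ = 0.37 × 30 = 11.1 (a 30-day month = 30 days).
The ninth arrival falls in the interval iff at least 9 events occur there: P(S_9 ≤ t) = P(N ≥ 9) = 1 − P(N ≤ 8) ≈ 0.7768.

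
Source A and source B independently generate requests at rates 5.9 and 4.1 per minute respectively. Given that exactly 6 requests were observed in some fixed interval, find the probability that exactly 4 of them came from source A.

0.3055

Given the total, each event is independently from source A with probability p = λ_A/(λ_A+λ_B) = 5.9/10 = 0.5900.
So K ~ Binomial(6, 5.9/10): P(K = 4) = C(6,4) · (5.9/10)^4 · (4.1/10)^2 ≈ 0.3055.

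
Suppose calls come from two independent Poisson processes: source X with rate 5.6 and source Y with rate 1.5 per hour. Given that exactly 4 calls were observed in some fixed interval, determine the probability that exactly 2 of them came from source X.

0.1666

Given the total, each event is independently from source X with probability p = λ_X/(λ_X+λ_Y) = 5.6/7.1 ≈ 0.7887.
So K ~ Binomial(4, 5.6/7.1): P(K = 2) = C(4,2) · (5.6/7.1)^2 · (1.5/7.1)^2 ≈ 0.1666.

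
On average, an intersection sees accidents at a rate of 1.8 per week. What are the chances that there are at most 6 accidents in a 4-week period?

0.4204

Over the interval, μ = 1.8 × 4 = 7.2 (a 4-week period = 4 weeks).
P(N ≤ 6) = Σ_{j=0}^{6} e^(−μ) μ^j/j! ≈ 0.4204.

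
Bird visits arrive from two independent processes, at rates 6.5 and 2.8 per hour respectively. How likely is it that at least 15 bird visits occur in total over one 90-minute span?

0.4243

Independent Poisson processes superpose: combined rate λ = 6.5 + 2.8 = 9.3 per hour.
Over the interval, μ = 9.3 × 1.5 = 13.95 (a 90-minute span = 1.5 hours).
P(N ≥ 15) = 1 − P(N ≤ 14) ≈ 0.4243.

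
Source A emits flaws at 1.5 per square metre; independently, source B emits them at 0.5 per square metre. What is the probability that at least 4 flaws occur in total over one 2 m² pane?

Independent Poisson processes superpose: combined rate λ = 1.5 + 0.5 = 2 per square metre.
Over the interval, μ = 2 × 2 = 4 (a 2 m² pane = 2 square metres).
P(N ≥ 4) = 1 − P(N ≤ 3) ≈ 0.5665.

0.5665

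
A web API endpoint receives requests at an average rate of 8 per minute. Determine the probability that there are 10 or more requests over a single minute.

0.2834

With mean μ = 8 per minute,
P(N ≥ 10) = 1 − P(N ≤ 9) = 1 − Σ_{j=0}^{9} e^(−μ) μ^j/j! ≈ 0.2834.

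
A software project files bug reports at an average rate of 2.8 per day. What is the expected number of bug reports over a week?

19.6

E[N] = λt = 2.8 × 7 = 19.6 (a week = 7 days).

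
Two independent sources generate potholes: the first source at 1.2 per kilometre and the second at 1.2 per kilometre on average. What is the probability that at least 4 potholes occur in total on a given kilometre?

Independent Poisson processes superpose: combined rate λ = 1.2 + 1.2 = 2.4 per kilometre.
So μ = 2.4.
P(N ≥ 4) = 1 − P(N ≤ 3) ≈ 0.2213.

0.2213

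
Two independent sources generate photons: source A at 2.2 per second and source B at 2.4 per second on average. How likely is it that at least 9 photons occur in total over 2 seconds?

Independent Poisson processes superpose: combined rate λ = 2.2 + 2.4 = 4.6 per second.
Over the interval, μ = 4.6 × 2 = 9.2 (2 seconds).
P(N ≥ 9) = 1 − P(N ≤ 8) ≈ 0.5704.

0.5704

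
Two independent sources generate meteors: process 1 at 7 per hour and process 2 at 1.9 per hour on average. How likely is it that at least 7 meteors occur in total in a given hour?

Independent Poisson processes superpose: combined rate λ = 7 + 1.9 = 8.9 per hour.
So μ = 8.9.
P(N ≥ 7) = 1 − P(N ≤ 6) ≈ 0.7840.

0.7840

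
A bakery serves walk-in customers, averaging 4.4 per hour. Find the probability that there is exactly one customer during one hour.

With mean μ = 4.4 per hour,
P(N = 1) = e^(−μ) μ^1/1! = e^(−4.4) · 4.4^1/1 ≈ 0.0540.

0.0540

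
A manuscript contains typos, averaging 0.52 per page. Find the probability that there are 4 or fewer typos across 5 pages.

Over the interval, μ = 0.52 × 5 = 2.6 (5 pages).
P(N ≤ 4) = Σ_{j=0}^{4} e^(−μ) μ^j/j! ≈ 0.8774.

0.8774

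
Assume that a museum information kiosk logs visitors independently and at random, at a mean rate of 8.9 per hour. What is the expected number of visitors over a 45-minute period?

E[N] = λt = 8.9 × 0.75 = 6.675 (a 45-minute period = 0.75 hours).

6.675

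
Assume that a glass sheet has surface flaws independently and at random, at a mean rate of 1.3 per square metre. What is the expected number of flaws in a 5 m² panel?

6.5

E[N] = λt = 1.3 × 5 = 6.5 (a 5 m² panel = 5 square metres).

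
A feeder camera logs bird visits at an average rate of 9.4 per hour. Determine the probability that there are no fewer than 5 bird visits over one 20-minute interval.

Over the interval, μ = 9.4 × 1/3 ≈ 3.13333 (a 20-minute interval = 1/3 hours).
P(N ≥ 5) = 1 − P(N ≤ 4) = 1 − Σ_{j=0}^{4} e^(−μ) μ^j/j! ≈ 0.2076.

0.2076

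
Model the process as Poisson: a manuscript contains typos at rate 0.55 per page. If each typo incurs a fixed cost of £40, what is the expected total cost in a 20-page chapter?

£440

E[N] = 0.55 × 20 = 11 (a 20-page chapter = 20 pages); E[cost] = 11 × £40 = £440.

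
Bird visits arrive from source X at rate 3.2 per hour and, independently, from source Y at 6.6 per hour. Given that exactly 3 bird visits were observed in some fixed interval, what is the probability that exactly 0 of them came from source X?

0.3055

Given the total, each event is independently from source X with probability p = λ_X/(λ_X+λ_Y) = 3.2/9.8 ≈ 0.3265.
So K ~ Binomial(3, 3.2/9.8): P(K = 0) = C(3,0) · (3.2/9.8)^0 · (6.6/9.8)^3 ≈ 0.3055.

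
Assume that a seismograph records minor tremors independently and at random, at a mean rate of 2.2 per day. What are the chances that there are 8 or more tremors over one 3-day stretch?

0.3419

Over the interval, μ = 2.2 × 3 = 6.6 (a 3-day stretch = 3 days).
P(N ≥ 8) = 1 − P(N ≤ 7) = 1 − Σ_{j=0}^{7} e^(−μ) μ^j/j! ≈ 0.3419.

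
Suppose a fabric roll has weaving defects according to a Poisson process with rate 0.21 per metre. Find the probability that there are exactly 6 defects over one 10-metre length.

Over the interval, μ = 0.21 × 10 = 2.1 (a 10-metre length = 10 metres).
P(N = 6) = e^(−μ) μ^6/6! = e^(−2.1) · 2.1^6/720 ≈ 0.0146.

0.0146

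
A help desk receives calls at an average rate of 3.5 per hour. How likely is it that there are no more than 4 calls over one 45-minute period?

Over the interval, μ = 3.5 × 0.75 = 2.625 (a 45-minute period = 0.75 hours).
P(N ≤ 4) = Σ_{j=0}^{4} e^(−μ) μ^j/j! ≈ 0.8739.

0.8739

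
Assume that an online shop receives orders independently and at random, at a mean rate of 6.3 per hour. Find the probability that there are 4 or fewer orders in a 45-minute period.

0.4900

Over the interval, μ = 6.3 × 0.75 = 4.725 (a 45-minute period = 0.75 hours).
P(N ≤ 4) = Σ_{j=0}^{4} e^(−μ) μ^j/j! ≈ 0.4900.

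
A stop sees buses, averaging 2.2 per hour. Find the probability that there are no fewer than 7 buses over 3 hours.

0.4892

Over the interval, μ = 2.2 × 3 = 6.6 (3 hours).
P(N ≥ 7) = 1 − P(N ≤ 6) = 1 − Σ_{j=0}^{6} e^(−μ) μ^j/j! ≈ 0.4892.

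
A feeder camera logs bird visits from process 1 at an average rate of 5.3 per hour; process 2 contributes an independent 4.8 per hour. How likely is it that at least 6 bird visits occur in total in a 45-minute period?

0.7667

Independent Poisson processes superpose: combined rate λ = 5.3 + 4.8 = 10.1 per hour.
Over the interval, μ = 10.1 × 0.75 = 7.575 (a 45-minute period = 0.75 hours).
P(N ≥ 6) = 1 − P(N ≤ 5) ≈ 0.7667.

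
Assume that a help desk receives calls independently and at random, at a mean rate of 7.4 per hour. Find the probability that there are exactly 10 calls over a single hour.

With mean μ = 7.4 per hour,
P(N = 10) = e^(−μ) μ^10/10! = e^(−7.4) · 7.4^10/3628800 ≈ 0.0829.

0.0829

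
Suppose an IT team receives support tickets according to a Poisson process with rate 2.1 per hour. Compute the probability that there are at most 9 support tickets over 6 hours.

0.1939

Over the interval, μ = 2.1 × 6 = 12.6 (6 hours).
P(N ≤ 9) = Σ_{j=0}^{9} e^(−μ) μ^j/j! ≈ 0.1939.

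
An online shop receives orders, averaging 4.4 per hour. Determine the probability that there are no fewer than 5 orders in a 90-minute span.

0.7873

Over the interval, μ = 4.4 × 1.5 = 6.6 (a 90-minute span = 1.5 hours).
P(N ≥ 5) = 1 − P(N ≤ 4) = 1 − Σ_{j=0}^{4} e^(−μ) μ^j/j! ≈ 0.7873.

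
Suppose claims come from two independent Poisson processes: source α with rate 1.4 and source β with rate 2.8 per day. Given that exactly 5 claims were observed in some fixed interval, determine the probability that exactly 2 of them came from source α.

Given the total, each event is independently from source α with probability p = λ_α/(λ_α+λ_β) = 1.4/4.2 ≈ 0.3333.
So K ~ Binomial(5, 1.4/4.2): P(K = 2) = C(5,2) · (1.4/4.2)^2 · (2.8/4.2)^3 ≈ 0.3292.

0.3292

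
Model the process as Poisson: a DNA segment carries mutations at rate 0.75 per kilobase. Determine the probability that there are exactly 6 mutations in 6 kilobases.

Over the interval, μ = 0.75 × 6 = 4.5 (6 kilobases).
P(N = 6) = e^(−μ) μ^6/6! = e^(−4.5) · 4.5^6/720 ≈ 0.1281.

0.1281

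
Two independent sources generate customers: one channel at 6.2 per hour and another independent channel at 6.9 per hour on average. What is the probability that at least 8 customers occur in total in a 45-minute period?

0.7636

Independent Poisson processes superpose: combined rate λ = 6.2 + 6.9 = 13.1 per hour.
Over the interval, μ = 13.1 × 0.75 = 9.825 (a 45-minute period = 0.75 hours).
P(N ≥ 8) = 1 − P(N ≤ 7) ≈ 0.7636.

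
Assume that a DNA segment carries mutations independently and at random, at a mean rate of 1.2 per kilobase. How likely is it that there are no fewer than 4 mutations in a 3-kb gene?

Over the interval, μ = 1.2 × 3 = 3.6 (a 3-kb gene = 3 kilobases).
P(N ≥ 4) = 1 − P(N ≤ 3) = 1 − Σ_{j=0}^{3} e^(−μ) μ^j/j! ≈ 0.4848.

0.4848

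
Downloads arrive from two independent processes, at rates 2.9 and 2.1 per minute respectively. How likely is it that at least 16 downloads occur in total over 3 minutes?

0.4319

Independent Poisson processes superpose: combined rate λ = 2.9 + 2.1 = 5 per minute.
Over the interval, μ = 5 × 3 = 15 (3 minutes).
P(N ≥ 16) = 1 − P(N ≤ 15) ≈ 0.4319.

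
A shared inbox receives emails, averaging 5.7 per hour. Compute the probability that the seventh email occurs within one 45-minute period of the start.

Over the interval, μ = 5.7 × 0.75 = 4.275 (a 45-minute period = 0.75 hours).
The seventh arrival falls in the interval iff at least 7 events occur there: P(S_7 ≤ t) = P(N ≥ 7) = 1 − P(N ≤ 6) ≈ 0.1412.

0.1412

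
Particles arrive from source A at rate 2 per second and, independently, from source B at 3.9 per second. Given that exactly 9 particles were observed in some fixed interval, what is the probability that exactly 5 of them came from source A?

Given the total, each event is independently from source A with probability p = λ_A/(λ_A+λ_B) = 2/5.9 ≈ 0.3390.
So K ~ Binomial(9, 2/5.9): P(K = 5) = C(9,5) · (2/5.9)^5 · (3.9/5.9)^4 ≈ 0.1077.

0.1077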